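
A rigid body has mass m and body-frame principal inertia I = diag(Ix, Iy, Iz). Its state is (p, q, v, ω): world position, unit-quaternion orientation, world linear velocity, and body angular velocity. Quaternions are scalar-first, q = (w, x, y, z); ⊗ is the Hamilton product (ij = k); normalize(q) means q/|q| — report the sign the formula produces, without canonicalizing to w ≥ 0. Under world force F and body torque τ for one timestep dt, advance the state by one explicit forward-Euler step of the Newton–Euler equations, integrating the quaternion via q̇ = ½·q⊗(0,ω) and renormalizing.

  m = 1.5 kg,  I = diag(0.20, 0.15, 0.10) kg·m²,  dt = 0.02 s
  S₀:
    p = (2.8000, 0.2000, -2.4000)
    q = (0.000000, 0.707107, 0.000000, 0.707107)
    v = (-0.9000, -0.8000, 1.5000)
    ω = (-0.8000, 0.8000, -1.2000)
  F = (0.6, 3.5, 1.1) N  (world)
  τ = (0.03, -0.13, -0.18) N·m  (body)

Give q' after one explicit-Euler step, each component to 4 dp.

q⊗(0,ω) = (1.4142140, -0.5656856, 0.2828428, 0.5656856)
q + ½dt·q⊗(0,ω), renormalized = (0.0141, 0.7014, 0.0028, 0.7127)

q' = (0.0141, 0.7014, 0.0028, 0.7127)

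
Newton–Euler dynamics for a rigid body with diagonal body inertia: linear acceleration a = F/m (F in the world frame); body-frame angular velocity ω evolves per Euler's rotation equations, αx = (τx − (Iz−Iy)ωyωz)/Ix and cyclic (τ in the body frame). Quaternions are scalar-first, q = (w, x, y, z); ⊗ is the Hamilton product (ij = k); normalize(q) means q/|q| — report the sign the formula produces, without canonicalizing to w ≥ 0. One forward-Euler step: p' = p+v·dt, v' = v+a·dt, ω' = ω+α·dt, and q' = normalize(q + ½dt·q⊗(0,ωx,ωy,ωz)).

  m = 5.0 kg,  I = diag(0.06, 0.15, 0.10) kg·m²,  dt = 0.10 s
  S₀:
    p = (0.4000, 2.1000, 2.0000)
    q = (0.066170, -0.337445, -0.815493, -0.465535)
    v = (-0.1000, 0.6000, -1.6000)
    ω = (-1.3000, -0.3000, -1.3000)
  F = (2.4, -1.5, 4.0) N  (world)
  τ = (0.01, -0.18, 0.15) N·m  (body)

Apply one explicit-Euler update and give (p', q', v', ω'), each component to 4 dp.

angular accel α = (0.4917, -0.7493, 1.1490)
new body rate ω' = (-1.2508, -0.3749, -1.1851)
q⊗(0,ω) = (-1.2885219, 0.8344594, 0.1466660, -1.0449284)
updated quaternion q' = (0.0017, -0.2944, -0.8047, -0.5156)
linear accel F/m = (0.4800, -0.3000, 0.8000)
p' = p + v·dt = (0.3900, 2.1600, 1.8400)
v + (F/m)dt = (-0.0520, 0.5700, -1.5200)

p' = (0.3900, 2.1600, 1.8400)
q' = (0.0017, -0.2944, -0.8047, -0.5156)
v' = (-0.0520, 0.5700, -1.5200)
ω' = (-1.2508, -0.3749, -1.1851)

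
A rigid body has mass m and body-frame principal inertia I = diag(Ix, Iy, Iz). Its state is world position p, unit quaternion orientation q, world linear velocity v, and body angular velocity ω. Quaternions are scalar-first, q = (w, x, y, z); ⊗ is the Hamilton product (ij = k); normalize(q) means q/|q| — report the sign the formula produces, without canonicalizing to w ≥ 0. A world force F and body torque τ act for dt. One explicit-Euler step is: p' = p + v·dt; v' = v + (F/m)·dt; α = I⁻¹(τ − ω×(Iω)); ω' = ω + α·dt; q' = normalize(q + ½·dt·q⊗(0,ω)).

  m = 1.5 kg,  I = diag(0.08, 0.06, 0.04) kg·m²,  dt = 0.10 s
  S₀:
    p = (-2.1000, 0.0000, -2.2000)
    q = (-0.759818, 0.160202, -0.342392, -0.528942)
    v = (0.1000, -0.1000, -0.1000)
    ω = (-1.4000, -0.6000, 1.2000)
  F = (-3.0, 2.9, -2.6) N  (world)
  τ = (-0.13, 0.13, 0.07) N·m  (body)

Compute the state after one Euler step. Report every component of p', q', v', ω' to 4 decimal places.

p' = (-2.0900, -0.0100, -2.2100)
q' = (-0.7237, 0.1762, -0.2908, -0.6005)
v' = (-0.1000, 0.0933, -0.2733)
ω' = (-1.5805, -0.2713, 1.4170)

gyro term ω×Iω = (0.0144, -0.0672, -0.0168)
α = I⁻¹(τ − ω×Iω) = (-1.8050, 3.2867, 2.1700)
ω + α·dt = (-1.5805, -0.2713, 1.4170)
Hamilton product q⊗(0,ω) = (0.6535780, 0.3355096, 1.0041672, -1.4872516)
updated quaternion q' = (-0.7237, 0.1762, -0.2908, -0.6005)
p + v·dt = (-2.0900, -0.0100, -2.2100)
v + (F/m)dt = (-0.1000, 0.0933, -0.2733)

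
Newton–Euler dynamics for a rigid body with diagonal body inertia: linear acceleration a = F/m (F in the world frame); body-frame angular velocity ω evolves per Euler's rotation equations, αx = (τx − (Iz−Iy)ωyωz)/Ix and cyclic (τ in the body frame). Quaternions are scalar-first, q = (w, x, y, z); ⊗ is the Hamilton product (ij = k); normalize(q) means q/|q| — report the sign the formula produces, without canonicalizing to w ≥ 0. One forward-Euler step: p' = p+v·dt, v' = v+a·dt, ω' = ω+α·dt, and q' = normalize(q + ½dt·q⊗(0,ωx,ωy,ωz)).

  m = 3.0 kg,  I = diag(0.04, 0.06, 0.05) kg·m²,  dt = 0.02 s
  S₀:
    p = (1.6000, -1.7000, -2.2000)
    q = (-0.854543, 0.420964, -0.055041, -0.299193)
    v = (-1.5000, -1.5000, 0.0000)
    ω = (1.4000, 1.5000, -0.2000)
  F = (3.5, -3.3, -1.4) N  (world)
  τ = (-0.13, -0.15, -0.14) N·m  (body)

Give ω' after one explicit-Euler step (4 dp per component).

ω' = (1.3335, 1.4491, -0.2728)

angular accel α = (-3.3250, -2.5467, -3.6400)
ω' = ω + α·dt = (1.3335, 1.4491, -0.2728)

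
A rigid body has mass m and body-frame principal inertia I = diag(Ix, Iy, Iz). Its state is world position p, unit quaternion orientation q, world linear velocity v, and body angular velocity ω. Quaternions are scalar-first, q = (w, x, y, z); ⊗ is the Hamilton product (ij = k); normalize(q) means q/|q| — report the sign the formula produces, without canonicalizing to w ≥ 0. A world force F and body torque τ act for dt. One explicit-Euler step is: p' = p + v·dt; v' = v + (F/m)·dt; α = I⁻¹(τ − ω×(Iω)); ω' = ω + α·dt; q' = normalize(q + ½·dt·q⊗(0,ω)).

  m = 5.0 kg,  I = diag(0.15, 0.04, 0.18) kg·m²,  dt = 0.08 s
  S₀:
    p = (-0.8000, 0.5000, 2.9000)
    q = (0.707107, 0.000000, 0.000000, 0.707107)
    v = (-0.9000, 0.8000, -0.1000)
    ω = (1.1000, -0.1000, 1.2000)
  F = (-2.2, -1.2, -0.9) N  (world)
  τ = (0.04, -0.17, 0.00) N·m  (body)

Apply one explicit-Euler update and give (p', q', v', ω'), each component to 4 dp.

p' = (-0.8720, 0.5640, 2.8920)
q' = (0.6717, 0.0339, 0.0282, 0.7395)
v' = (-0.9352, 0.7808, -0.1144)
ω' = (1.1303, -0.3608, 1.1946)

gyro term ω×Iω = (-0.0168, -0.0396, 0.0121)
angular accel α = (0.3787, -3.2600, -0.0672)
ω + α·dt = (1.1303, -0.3608, 1.1946)
q⊗(0,ω) = (-0.8485284, 0.8485284, 0.7071070, 0.8485284)
q + ½dt·q⊗(0,ω), renormalized = (0.6717, 0.0339, 0.0282, 0.7395)
p' = p + v·dt = (-0.8720, 0.5640, 2.8920)
v + (F/m)dt = (-0.9352, 0.7808, -0.1144)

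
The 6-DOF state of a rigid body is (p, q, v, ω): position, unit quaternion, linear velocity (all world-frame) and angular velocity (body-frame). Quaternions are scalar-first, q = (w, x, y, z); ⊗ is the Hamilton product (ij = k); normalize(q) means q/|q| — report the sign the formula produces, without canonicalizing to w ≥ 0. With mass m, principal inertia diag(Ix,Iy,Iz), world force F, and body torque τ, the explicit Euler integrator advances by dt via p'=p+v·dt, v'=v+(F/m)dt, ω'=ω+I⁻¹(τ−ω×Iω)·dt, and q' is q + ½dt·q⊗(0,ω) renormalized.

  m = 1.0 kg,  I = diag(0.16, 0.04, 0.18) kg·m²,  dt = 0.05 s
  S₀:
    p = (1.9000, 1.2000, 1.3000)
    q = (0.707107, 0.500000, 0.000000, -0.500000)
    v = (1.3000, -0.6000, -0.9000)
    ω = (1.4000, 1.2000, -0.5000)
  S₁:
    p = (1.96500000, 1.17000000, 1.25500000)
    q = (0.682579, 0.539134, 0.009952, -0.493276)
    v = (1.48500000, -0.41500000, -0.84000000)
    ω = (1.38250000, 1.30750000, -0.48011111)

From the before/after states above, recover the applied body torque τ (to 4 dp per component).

rate change Δω = (-0.01750000, 0.10750000, 0.01988889)
applied torque τ = (-0.1400, 0.1000, -0.1300)

τ = (-0.1400, 0.1000, -0.1300)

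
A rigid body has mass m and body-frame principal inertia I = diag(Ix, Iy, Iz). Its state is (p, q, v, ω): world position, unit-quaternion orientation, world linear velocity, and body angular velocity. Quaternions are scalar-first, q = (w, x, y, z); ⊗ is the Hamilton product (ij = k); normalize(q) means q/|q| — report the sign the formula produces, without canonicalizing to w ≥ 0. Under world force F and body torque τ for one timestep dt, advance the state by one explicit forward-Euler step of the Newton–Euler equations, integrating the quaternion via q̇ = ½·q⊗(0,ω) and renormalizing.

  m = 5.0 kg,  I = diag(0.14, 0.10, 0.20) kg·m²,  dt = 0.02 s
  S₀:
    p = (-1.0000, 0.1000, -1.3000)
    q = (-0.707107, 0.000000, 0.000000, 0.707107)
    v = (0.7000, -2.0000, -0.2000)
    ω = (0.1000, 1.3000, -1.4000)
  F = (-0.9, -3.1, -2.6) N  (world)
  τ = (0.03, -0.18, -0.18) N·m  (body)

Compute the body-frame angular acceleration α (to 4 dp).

α = (1.5143, -1.8840, -0.8740)

gyro term ω×Iω = (-0.1820, 0.0084, -0.0052)
α = I⁻¹(τ − ω×Iω) = (1.5143, -1.8840, -0.8740)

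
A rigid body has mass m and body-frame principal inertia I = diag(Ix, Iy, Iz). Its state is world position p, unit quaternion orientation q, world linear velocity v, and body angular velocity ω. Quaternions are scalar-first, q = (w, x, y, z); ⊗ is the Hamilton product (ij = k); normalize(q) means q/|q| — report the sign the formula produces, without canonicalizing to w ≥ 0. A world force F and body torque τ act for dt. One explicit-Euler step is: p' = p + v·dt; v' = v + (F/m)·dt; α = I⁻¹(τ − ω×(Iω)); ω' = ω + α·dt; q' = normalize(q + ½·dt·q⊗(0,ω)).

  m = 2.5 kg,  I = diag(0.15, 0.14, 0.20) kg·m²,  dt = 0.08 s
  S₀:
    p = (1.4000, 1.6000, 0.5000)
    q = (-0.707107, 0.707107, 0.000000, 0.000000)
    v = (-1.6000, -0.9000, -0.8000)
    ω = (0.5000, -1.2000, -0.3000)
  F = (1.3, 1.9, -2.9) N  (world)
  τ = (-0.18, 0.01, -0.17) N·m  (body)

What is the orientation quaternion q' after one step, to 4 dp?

q' = (-0.7202, 0.6920, 0.0424, -0.0254)

q⊗(0,ω) = (-0.3535535, -0.3535535, 1.0606605, -0.6363963)
updated quaternion q' = (-0.7202, 0.6920, 0.0424, -0.0254)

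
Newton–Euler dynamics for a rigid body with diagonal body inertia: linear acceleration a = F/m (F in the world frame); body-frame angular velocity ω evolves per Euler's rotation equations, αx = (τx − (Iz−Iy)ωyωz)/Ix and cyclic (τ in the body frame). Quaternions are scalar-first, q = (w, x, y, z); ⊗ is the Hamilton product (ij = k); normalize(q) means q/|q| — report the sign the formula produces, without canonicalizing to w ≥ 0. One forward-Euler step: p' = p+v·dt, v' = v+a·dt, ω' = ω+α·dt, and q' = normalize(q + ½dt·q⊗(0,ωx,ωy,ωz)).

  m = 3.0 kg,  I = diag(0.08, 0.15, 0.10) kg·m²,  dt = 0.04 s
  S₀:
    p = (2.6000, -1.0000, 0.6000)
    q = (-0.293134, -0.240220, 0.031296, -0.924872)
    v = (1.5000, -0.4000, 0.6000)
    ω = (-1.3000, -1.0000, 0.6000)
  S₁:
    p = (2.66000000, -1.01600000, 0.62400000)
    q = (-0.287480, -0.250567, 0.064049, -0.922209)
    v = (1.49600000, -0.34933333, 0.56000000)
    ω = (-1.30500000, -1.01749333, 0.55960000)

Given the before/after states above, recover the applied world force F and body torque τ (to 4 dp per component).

F = (-0.3000, 3.8000, -3.0000)
τ = (0.0200, -0.0500, -0.0100)

v₁ − v₀ = (-0.00400000, 0.05066667, -0.04000000)
F = m·Δv/dt = (-0.3000, 3.8000, -3.0000)
ω₁ − ω₀ = (-0.00500000, -0.01749333, -0.04040000)
ω₀×(Iω₀) = (0.0300, 0.0156, 0.0910)
τ = I·(Δω/dt) + ω₀×(Iω₀) = (0.0200, -0.0500, -0.0100)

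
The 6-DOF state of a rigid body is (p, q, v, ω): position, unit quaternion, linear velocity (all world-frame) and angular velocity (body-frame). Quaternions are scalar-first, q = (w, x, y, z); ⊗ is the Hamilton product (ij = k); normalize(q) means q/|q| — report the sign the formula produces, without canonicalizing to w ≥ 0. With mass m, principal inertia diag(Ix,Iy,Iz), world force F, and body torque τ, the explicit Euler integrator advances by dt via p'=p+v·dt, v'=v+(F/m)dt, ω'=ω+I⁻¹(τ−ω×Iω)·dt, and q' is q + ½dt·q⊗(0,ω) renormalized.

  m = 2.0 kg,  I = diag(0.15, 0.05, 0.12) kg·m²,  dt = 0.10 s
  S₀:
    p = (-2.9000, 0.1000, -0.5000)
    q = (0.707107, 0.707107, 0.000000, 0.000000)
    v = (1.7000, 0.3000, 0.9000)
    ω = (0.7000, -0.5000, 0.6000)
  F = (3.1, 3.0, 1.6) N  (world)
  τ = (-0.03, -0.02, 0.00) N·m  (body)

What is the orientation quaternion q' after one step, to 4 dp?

q' = (0.6814, 0.7309, -0.0388, 0.0035)

2q̇ = q⊗(0,ω) = (-0.4949749, 0.4949749, -0.7778177, 0.0707107)
q + ½dt·q⊗(0,ω), renormalized = (0.6814, 0.7309, -0.0388, 0.0035)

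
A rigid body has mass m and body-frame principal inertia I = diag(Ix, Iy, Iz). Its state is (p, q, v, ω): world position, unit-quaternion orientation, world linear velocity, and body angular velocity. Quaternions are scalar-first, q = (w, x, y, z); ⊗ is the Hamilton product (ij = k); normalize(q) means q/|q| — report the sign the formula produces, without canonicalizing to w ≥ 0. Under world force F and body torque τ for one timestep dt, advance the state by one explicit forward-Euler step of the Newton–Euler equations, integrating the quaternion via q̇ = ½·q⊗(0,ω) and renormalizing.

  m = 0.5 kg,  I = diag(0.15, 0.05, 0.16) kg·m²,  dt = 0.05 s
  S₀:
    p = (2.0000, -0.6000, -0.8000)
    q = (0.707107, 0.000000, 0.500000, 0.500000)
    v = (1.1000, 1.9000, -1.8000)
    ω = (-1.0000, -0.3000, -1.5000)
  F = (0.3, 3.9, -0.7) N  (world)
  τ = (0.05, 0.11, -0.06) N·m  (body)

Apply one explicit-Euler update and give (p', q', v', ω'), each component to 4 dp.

linear accel F/m = (0.6000, 7.8000, -1.4000)
p + v·dt = (2.0550, -0.5050, -0.8900)
v' = v + a·dt = (1.1300, 2.2900, -1.8700)
gyro term ω×Iω = (0.0495, -0.0150, -0.0300)
angular accel α = (0.0033, 2.5000, -0.1875)
ω + α·dt = (-0.9998, -0.1750, -1.5094)
Hamilton product q⊗(0,ω) = (0.9000000, -1.3071070, -0.7121321, -0.5606605)
q + ½dt·q⊗(0,ω), renormalized = (0.7288, -0.0326, 0.4817, 0.4855)

p' = (2.0550, -0.5050, -0.8900)
q' = (0.7288, -0.0326, 0.4817, 0.4855)
v' = (1.1300, 2.2900, -1.8700)
ω' = (-0.9998, -0.1750, -1.5094)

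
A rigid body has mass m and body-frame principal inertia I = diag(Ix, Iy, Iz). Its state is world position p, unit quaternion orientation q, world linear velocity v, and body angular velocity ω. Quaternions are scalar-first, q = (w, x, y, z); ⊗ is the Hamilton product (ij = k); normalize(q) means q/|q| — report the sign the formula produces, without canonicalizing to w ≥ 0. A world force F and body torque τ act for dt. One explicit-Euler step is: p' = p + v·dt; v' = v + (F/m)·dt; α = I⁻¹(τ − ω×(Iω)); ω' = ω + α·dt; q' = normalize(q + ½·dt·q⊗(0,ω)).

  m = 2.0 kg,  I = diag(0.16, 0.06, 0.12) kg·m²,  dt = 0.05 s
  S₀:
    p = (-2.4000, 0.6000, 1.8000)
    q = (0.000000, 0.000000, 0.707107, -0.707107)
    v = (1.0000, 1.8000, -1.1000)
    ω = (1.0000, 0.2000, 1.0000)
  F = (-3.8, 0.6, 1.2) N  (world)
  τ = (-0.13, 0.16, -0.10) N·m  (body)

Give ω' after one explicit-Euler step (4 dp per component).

ω' = (0.9556, 0.3000, 0.9667)

α = I⁻¹(τ − ω×Iω) = (-0.8875, 2.0000, -0.6667)
ω' = ω + α·dt = (0.9556, 0.3000, 0.9667)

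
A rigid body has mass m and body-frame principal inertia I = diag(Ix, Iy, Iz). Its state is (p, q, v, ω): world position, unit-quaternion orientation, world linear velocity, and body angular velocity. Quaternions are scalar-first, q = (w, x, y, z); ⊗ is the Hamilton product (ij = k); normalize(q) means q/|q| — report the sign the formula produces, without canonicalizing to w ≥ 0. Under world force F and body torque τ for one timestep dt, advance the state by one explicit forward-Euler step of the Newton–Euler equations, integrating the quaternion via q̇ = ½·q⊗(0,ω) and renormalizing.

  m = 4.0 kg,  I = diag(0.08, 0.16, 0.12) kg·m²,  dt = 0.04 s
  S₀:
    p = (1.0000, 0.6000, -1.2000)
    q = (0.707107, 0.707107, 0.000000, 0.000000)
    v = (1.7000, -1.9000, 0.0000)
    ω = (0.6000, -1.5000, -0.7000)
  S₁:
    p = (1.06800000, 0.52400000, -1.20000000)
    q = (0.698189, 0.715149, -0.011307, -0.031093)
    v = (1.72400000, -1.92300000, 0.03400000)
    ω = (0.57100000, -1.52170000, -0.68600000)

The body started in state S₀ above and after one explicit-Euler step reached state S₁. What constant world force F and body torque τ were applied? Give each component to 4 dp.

Δω = ω₁−ω₀ = (-0.02900000, -0.02170000, 0.01400000)
precession coupling = (-0.0420, 0.0168, -0.0720)
τ = I·(Δω/dt) + ω₀×(Iω₀) = (-0.1000, -0.0700, -0.0300)
Δv = v₁−v₀ = (0.02400000, -0.02300000, 0.03400000)
applied force F = (2.4000, -2.3000, 3.4000)

F = (2.4000, -2.3000, 3.4000)
τ = (-0.1000, -0.0700, -0.0300)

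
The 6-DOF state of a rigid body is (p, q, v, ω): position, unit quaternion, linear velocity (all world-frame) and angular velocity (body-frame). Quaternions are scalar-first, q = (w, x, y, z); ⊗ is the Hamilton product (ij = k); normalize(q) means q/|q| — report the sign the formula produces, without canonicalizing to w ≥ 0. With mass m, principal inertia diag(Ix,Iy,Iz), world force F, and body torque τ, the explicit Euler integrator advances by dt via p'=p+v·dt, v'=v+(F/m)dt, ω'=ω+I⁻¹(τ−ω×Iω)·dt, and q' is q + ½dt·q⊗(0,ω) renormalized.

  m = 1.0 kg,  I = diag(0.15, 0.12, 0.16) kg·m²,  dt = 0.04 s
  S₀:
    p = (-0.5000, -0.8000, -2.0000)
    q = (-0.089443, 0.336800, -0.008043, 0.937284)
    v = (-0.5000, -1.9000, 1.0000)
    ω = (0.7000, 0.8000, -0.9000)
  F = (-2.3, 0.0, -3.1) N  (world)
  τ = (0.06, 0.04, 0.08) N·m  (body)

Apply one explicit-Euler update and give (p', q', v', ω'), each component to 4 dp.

p' = (-0.5200, -0.8760, -1.9600)
q' = (-0.0771, 0.3206, 0.0097, 0.9440)
v' = (-0.5920, -1.9000, 0.8760)
ω' = (0.7237, 0.8112, -0.8758)

precession coupling ω×(Iω) = (-0.0288, 0.0063, -0.0168)
α = I⁻¹(τ − ω×Iω) = (0.5920, 0.2808, 0.6050)
ω + α·dt = (0.7237, 0.8112, -0.8758)
2q̇ = q⊗(0,ω) = (0.6142300, -0.8051986, 0.8876644, 0.3555688)
q' = normalize(q + ½dt·q⊗(0,ω)) = (-0.0771, 0.3206, 0.0097, 0.9440)
new position p' = (-0.5200, -0.8760, -1.9600)
v + (F/m)dt = (-0.5920, -1.9000, 0.8760)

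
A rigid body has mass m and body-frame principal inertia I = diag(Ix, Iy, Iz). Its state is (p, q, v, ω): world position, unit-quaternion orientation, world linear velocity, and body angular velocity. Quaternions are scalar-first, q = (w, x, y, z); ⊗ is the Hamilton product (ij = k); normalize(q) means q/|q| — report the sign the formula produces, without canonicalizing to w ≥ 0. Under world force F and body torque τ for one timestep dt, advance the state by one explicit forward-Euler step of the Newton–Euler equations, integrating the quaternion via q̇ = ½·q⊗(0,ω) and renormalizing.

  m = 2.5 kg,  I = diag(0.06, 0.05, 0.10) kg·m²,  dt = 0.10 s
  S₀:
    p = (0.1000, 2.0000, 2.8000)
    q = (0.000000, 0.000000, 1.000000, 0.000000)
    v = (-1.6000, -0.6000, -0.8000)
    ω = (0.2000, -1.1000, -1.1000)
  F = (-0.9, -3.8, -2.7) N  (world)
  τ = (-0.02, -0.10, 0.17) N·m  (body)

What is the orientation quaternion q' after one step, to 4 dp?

q' = (0.0548, -0.0548, 0.9969, -0.0100)

2q̇ = q⊗(0,ω) = (1.1000000, -1.1000000, 0.0000000, -0.2000000)
q + ½dt·q⊗(0,ω), renormalized = (0.0548, -0.0548, 0.9969, -0.0100)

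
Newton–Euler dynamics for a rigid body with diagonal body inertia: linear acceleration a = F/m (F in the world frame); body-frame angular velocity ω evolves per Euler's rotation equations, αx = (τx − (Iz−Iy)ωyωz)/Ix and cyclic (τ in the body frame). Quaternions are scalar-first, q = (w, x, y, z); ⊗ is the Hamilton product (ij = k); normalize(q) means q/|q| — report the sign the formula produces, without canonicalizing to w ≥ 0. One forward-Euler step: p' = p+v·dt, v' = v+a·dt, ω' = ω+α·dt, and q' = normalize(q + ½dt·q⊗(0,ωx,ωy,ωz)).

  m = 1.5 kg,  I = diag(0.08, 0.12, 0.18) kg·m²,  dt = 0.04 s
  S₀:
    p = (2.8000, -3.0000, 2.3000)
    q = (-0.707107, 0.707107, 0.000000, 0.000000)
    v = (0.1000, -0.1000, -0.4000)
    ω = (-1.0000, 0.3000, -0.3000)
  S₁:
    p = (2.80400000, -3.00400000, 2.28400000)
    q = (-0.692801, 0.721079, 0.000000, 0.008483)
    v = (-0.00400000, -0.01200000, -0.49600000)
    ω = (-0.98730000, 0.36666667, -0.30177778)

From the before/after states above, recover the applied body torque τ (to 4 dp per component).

ω₁ − ω₀ = (0.01270000, 0.06666667, -0.00177778)
τ = I·(Δω/dt) + ω₀×(Iω₀) = (0.0200, 0.1700, -0.0200)

τ = (0.0200, 0.1700, -0.0200)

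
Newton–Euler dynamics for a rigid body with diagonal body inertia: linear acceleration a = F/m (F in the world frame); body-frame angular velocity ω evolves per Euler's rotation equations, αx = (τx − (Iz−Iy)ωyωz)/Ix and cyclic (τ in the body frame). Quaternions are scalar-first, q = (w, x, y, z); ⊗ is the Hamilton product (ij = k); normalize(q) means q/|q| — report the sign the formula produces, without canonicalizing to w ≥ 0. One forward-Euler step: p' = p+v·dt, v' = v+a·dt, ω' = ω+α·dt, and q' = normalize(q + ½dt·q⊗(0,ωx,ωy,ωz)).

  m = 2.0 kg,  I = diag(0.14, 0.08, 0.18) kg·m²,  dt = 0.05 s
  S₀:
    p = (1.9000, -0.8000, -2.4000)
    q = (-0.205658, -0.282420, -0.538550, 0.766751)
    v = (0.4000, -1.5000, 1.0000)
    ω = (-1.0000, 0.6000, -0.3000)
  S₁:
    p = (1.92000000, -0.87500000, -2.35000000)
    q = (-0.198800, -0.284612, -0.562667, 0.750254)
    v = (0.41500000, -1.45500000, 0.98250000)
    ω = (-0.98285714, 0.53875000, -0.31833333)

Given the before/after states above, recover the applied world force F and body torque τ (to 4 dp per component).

F = (0.6000, 1.8000, -0.7000)
τ = (0.0300, -0.1100, -0.0300)

Δv = v₁−v₀ = (0.01500000, 0.04500000, -0.01750000)
m·(v₁−v₀)/dt = (0.6000, 1.8000, -0.7000)
ω₁ − ω₀ = (0.01714286, -0.06125000, -0.01833333)
I·α + gyro = (0.0300, -0.1100, -0.0300)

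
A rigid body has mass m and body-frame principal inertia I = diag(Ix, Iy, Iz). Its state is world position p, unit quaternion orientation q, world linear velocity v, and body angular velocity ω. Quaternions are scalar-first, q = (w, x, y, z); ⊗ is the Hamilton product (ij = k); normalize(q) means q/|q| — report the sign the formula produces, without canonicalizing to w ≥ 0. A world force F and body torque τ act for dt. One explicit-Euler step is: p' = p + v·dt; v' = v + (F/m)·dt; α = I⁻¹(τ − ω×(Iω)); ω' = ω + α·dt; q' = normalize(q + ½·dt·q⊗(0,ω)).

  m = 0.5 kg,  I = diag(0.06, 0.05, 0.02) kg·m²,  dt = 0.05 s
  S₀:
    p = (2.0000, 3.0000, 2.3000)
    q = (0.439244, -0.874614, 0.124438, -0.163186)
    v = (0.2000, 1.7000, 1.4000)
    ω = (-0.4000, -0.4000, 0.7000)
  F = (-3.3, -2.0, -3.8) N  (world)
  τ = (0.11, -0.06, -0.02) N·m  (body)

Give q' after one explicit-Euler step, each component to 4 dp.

q' = (0.4345, -0.8782, 0.1369, -0.1455)

Hamilton product q⊗(0,ω) = (-0.1858402, -0.1538654, 0.5018066, 0.7070916)
updated quaternion q' = (0.4345, -0.8782, 0.1369, -0.1455)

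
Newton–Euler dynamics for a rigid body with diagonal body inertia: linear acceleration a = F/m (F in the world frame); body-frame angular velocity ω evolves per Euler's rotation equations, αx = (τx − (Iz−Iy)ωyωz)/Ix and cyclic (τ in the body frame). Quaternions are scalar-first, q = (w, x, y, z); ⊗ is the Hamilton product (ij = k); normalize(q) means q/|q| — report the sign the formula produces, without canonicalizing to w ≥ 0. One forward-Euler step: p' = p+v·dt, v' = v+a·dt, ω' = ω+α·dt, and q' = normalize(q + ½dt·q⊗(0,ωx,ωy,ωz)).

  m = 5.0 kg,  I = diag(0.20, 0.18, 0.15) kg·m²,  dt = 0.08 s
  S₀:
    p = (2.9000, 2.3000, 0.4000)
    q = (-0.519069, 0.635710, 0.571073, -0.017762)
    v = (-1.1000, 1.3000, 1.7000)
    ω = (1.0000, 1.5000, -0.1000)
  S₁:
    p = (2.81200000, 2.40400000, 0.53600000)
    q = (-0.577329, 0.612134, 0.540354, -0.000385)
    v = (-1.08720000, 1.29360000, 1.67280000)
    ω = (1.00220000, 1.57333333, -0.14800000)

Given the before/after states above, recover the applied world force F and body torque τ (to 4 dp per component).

Δω = ω₁−ω₀ = (0.00220000, 0.07333333, -0.04800000)
gyro term ω₀×Iω₀ = (0.0045, -0.0050, -0.0300)
I·α + gyro = (0.0100, 0.1600, -0.1200)
v₁ − v₀ = (0.01280000, -0.00640000, -0.02720000)
applied force F = (0.8000, -0.4000, -1.7000)

F = (0.8000, -0.4000, -1.7000)
τ = (0.0100, 0.1600, -0.1200)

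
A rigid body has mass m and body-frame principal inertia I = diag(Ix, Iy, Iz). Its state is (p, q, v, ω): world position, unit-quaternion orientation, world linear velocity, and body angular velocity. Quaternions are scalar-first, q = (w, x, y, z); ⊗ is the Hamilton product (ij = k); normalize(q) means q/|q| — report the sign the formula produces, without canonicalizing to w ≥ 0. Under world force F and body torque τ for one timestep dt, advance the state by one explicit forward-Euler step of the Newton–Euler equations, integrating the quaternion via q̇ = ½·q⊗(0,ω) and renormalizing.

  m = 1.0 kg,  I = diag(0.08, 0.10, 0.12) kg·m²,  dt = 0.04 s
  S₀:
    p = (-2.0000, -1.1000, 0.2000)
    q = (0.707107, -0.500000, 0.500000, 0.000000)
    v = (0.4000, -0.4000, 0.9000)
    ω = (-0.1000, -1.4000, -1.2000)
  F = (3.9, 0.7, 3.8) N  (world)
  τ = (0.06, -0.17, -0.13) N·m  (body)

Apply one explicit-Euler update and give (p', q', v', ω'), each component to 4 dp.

p' = (-1.9840, -1.1160, 0.2360)
q' = (0.7196, -0.5131, 0.4679, -0.0020)
v' = (0.5560, -0.3720, 1.0520)
ω' = (-0.0868, -1.4661, -1.2443)

(τ − ω×Iω)/I = (0.3300, -1.6520, -1.1067)
new body rate ω' = (-0.0868, -1.4661, -1.2443)
2q̇ = q⊗(0,ω) = (0.6500000, -0.6707107, -1.5899498, -0.0985284)
updated quaternion q' = (0.7196, -0.5131, 0.4679, -0.0020)
new position p' = (-1.9840, -1.1160, 0.2360)
new velocity v' = (0.5560, -0.3720, 1.0520)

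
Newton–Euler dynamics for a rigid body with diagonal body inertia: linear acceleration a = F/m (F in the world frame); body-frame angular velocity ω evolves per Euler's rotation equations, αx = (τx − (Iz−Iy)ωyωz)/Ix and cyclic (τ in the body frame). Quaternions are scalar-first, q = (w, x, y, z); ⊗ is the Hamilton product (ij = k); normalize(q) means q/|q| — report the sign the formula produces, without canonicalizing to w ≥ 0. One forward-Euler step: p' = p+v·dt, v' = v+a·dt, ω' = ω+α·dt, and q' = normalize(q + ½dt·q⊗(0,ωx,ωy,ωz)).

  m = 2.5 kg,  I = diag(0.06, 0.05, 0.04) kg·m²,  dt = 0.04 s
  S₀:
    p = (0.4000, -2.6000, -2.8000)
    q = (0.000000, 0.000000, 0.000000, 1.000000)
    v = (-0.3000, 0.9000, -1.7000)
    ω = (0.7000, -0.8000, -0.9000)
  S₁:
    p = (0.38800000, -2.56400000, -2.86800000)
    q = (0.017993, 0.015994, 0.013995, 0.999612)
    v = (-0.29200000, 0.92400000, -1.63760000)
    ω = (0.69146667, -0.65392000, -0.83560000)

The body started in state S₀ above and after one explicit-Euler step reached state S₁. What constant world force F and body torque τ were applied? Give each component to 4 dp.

F = (0.5000, 1.5000, 3.9000)
τ = (-0.0200, 0.1700, 0.0700)

velocity change Δv = (0.00800000, 0.02400000, 0.06240000)
F = m·Δv/dt = (0.5000, 1.5000, 3.9000)
ω₁ − ω₀ = (-0.00853333, 0.14608000, 0.06440000)
applied torque τ = (-0.0200, 0.1700, 0.0700)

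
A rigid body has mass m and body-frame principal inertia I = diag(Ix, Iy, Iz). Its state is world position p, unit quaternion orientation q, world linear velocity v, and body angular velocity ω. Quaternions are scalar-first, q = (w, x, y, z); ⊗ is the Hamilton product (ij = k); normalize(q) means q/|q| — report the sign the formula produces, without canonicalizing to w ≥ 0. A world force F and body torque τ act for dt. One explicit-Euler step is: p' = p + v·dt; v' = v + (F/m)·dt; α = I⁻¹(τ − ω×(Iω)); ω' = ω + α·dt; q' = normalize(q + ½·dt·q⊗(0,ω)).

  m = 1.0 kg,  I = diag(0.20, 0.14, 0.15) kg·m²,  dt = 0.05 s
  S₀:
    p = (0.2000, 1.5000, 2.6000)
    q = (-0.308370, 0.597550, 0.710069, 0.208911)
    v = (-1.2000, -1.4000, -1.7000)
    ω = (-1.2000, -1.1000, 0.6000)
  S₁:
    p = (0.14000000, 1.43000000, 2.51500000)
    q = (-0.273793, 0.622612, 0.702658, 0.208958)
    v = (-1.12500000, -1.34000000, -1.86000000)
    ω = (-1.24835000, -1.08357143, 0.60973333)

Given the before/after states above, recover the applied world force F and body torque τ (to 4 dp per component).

Δω = ω₁−ω₀ = (-0.04835000, 0.01642857, 0.00973333)
τ = I·(Δω/dt) + ω₀×(Iω₀) = (-0.2000, 0.0100, -0.0500)
velocity change Δv = (0.07500000, 0.06000000, -0.16000000)
m·(v₁−v₀)/dt = (1.5000, 1.2000, -3.2000)

F = (1.5000, 1.2000, -3.2000)
τ = (-0.2000, 0.0100, -0.0500)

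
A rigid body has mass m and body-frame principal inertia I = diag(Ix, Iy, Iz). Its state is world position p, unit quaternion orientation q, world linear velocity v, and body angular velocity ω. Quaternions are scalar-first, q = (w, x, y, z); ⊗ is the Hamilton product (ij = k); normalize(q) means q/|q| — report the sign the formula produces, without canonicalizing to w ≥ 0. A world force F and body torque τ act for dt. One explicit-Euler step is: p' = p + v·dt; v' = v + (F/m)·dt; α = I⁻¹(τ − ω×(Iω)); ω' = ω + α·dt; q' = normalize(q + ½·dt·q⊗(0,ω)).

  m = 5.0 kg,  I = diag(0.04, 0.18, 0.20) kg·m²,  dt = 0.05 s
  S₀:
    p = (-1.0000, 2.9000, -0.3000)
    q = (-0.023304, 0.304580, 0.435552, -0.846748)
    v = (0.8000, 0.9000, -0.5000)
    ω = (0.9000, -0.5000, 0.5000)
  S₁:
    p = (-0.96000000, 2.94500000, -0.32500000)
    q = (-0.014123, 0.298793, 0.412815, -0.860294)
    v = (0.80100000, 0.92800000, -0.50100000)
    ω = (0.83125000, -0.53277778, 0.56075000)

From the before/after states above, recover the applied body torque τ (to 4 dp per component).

τ = (-0.0600, -0.1900, 0.1800)

ω₁ − ω₀ = (-0.06875000, -0.03277778, 0.06075000)
I·α + gyro = (-0.0600, -0.1900, 0.1800)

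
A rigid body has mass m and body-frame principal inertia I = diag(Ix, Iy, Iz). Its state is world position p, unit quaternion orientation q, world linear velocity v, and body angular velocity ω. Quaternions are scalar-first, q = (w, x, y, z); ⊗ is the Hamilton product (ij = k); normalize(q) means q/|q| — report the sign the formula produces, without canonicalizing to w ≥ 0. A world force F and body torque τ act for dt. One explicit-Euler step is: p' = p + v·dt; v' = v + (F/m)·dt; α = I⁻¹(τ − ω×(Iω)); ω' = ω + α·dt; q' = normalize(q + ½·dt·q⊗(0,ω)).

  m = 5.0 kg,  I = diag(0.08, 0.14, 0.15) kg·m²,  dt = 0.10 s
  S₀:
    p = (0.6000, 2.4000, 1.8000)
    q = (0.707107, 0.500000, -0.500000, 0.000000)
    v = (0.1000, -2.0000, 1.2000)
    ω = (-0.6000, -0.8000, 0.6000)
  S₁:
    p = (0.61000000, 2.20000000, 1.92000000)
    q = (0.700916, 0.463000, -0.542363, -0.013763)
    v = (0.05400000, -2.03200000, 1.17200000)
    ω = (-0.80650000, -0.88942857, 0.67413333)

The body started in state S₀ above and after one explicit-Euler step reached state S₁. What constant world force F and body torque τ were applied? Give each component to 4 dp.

F = (-2.3000, -1.6000, -1.4000)
τ = (-0.1700, -0.1000, 0.1400)

Δv = v₁−v₀ = (-0.04600000, -0.03200000, -0.02800000)
applied force F = (-2.3000, -1.6000, -1.4000)
ω₁ − ω₀ = (-0.20650000, -0.08942857, 0.07413333)
I·α + gyro = (-0.1700, -0.1000, 0.1400)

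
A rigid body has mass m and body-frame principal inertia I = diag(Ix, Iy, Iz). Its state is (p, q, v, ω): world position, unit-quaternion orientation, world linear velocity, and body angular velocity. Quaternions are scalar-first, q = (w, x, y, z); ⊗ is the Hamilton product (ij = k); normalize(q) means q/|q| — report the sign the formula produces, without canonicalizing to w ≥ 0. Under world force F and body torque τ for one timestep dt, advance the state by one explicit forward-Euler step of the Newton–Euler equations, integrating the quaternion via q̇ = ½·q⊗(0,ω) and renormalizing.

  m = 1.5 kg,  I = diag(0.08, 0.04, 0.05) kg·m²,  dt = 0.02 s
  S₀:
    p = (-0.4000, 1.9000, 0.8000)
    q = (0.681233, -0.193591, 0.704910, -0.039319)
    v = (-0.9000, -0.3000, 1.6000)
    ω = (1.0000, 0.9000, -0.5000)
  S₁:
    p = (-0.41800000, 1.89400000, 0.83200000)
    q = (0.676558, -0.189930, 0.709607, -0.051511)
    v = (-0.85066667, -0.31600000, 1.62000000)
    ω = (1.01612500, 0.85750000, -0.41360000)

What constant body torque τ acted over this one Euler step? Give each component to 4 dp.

ω₁ − ω₀ = (0.01612500, -0.04250000, 0.08640000)
ω₀×(Iω₀) = (-0.0045, -0.0150, -0.0360)
τ = I·(Δω/dt) + ω₀×(Iω₀) = (0.0600, -0.1000, 0.1800)

τ = (0.0600, -0.1000, 0.1800)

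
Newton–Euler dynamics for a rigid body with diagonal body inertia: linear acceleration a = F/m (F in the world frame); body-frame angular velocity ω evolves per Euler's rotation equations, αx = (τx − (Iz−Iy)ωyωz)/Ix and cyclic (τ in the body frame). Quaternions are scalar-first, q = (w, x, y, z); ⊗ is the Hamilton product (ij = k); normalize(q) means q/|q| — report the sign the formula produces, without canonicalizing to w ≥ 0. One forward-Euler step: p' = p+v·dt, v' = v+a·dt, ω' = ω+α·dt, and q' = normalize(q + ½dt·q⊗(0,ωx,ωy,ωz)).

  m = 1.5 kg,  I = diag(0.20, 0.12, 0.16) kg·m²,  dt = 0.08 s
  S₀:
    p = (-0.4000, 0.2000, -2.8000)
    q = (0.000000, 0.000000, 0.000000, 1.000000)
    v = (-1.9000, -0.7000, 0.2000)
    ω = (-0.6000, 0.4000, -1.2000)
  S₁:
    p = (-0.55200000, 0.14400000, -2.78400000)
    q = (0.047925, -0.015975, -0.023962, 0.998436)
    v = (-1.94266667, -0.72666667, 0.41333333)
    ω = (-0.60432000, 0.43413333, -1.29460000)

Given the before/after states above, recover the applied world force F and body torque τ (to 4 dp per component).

ω₁ − ω₀ = (-0.00432000, 0.03413333, -0.09460000)
applied torque τ = (-0.0300, 0.0800, -0.1700)
velocity change Δv = (-0.04266667, -0.02666667, 0.21333333)
applied force F = (-0.8000, -0.5000, 4.0000)

F = (-0.8000, -0.5000, 4.0000)
τ = (-0.0300, 0.0800, -0.1700)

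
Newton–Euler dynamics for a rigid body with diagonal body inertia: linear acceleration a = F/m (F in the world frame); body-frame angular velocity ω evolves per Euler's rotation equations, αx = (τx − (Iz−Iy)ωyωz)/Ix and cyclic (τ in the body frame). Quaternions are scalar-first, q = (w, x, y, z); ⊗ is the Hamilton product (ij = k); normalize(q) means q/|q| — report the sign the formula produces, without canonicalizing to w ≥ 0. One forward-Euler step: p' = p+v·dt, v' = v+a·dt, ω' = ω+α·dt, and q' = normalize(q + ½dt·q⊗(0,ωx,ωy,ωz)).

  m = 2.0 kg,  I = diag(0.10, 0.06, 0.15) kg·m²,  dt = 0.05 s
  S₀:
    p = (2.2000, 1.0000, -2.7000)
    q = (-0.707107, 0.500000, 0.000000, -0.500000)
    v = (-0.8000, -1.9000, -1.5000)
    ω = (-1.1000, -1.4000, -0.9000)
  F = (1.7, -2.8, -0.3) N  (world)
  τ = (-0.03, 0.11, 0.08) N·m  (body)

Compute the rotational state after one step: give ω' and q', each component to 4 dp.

angular accel α = (-1.4340, 2.6583, 0.9440)
ω' = ω + α·dt = (-1.1717, -1.2671, -0.8528)
Hamilton product q⊗(0,ω) = (0.1000000, 0.0778177, 1.9899498, -0.0636037)
q' = normalize(q + ½dt·q⊗(0,ω)) = (-0.7037, 0.5013, 0.0497, -0.5010)

ω' = (-1.1717, -1.2671, -0.8528)
q' = (-0.7037, 0.5013, 0.0497, -0.5010)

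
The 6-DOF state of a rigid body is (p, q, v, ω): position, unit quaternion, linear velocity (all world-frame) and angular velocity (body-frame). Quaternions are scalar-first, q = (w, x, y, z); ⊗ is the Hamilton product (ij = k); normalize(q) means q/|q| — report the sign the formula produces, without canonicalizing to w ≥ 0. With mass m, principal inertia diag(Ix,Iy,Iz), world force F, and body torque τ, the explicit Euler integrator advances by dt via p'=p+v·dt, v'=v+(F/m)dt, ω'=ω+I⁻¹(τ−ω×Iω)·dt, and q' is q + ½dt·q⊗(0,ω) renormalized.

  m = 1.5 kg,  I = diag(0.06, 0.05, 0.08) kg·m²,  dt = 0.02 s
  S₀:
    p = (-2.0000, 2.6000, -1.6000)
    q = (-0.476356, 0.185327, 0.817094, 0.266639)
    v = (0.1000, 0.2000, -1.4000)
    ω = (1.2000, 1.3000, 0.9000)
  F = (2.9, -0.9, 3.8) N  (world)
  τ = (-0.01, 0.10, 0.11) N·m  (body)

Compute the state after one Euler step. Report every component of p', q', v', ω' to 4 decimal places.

gyro term ω×Iω = (0.0351, -0.0216, -0.0156)
angular accel α = (-0.7517, 2.4320, 1.5700)
ω' = ω + α·dt = (1.1850, 1.3486, 0.9314)
Hamilton product q⊗(0,ω) = (-1.5245897, -0.1828733, -0.4660903, -1.1683081)
q' = normalize(q + ½dt·q⊗(0,ω)) = (-0.4915, 0.1835, 0.8123, 0.2549)
new position p' = (-1.9980, 2.6040, -1.6280)
v' = v + a·dt = (0.1387, 0.1880, -1.3493)

p' = (-1.9980, 2.6040, -1.6280)
q' = (-0.4915, 0.1835, 0.8123, 0.2549)
v' = (0.1387, 0.1880, -1.3493)
ω' = (1.1850, 1.3486, 0.9314)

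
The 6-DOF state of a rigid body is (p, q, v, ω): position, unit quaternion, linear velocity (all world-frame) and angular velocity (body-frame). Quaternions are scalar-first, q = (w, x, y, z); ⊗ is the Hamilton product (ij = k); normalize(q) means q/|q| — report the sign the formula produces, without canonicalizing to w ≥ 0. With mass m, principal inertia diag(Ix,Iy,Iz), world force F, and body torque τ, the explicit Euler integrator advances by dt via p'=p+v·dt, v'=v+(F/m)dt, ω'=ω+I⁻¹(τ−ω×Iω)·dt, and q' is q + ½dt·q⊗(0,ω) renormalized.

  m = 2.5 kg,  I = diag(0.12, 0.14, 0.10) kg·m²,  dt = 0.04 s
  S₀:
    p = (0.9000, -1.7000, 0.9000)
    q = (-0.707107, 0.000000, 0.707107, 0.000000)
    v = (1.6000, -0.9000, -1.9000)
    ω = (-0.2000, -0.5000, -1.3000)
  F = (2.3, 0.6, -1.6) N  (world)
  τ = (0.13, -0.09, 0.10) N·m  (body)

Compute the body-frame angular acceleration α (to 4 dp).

precession coupling ω×(Iω) = (-0.0260, 0.0052, 0.0020)
(τ − ω×Iω)/I = (1.3000, -0.6800, 0.9800)

α = (1.3000, -0.6800, 0.9800)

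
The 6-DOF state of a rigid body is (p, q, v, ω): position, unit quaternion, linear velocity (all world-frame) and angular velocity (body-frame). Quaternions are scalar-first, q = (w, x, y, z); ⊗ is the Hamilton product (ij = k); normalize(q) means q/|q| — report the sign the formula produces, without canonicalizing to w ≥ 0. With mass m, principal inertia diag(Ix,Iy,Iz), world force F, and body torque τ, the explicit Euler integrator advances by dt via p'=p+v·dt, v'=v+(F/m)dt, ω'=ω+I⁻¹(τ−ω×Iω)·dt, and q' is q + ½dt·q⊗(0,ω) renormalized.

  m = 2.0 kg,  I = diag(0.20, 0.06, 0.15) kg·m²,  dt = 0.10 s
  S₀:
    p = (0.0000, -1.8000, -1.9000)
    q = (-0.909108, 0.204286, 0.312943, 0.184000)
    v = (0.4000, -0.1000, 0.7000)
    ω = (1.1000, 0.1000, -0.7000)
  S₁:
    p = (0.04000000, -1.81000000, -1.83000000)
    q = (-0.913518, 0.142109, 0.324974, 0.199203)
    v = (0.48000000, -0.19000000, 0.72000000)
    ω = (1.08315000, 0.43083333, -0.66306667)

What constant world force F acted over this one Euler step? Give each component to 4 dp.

Δv = v₁−v₀ = (0.08000000, -0.09000000, 0.02000000)
applied force F = (1.6000, -1.8000, 0.4000)

F = (1.6000, -1.8000, 0.4000)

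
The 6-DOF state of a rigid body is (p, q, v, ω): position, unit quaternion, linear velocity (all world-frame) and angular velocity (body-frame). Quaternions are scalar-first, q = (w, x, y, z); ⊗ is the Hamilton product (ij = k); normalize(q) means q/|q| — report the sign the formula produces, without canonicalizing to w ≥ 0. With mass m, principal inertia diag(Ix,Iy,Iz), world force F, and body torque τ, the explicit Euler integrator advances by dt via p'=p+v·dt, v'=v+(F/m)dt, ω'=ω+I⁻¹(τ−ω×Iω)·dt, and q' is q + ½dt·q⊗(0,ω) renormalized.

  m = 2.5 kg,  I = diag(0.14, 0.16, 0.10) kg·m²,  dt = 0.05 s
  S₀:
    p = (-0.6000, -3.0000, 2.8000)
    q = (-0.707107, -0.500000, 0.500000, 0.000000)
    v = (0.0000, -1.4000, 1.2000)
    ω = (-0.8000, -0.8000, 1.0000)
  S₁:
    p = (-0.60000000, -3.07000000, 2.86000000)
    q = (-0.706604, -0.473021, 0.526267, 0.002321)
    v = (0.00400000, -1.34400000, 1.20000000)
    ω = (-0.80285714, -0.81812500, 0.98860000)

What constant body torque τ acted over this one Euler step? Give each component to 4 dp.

τ = (0.0400, -0.0900, -0.0100)

ω₁ − ω₀ = (-0.00285714, -0.01812500, -0.01140000)
ω₀×(Iω₀) = (0.0480, -0.0320, 0.0128)
applied torque τ = (0.0400, -0.0900, -0.0100)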